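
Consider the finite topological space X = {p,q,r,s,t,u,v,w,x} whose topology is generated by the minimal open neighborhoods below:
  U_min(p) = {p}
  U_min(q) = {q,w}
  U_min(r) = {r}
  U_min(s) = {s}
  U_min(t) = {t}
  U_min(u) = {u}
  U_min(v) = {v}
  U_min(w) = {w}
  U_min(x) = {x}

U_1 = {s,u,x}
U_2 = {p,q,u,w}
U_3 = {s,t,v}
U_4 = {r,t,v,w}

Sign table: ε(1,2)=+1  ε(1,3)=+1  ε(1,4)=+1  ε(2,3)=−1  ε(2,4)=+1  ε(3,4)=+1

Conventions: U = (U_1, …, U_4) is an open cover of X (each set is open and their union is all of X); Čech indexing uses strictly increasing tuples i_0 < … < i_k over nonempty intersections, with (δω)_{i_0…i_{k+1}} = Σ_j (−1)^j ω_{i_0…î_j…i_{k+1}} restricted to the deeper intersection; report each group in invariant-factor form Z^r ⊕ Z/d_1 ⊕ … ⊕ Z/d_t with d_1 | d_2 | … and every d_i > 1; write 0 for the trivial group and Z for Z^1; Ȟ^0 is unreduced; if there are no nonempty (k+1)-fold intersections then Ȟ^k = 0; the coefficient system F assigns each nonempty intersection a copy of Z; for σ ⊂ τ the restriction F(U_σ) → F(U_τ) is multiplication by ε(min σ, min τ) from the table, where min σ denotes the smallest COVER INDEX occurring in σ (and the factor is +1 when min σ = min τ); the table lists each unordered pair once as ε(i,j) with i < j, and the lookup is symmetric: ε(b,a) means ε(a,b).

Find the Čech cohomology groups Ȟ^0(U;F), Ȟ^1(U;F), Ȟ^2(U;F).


nerve simplices:
  U12={u} U13={s} U24={w} U34={t,v}
C dims 4,4; δ0: rk 3, SNF 1^3
degree 0: 4−3−0 = 1 → Ȟ^0 ≅ Z
degree 1: 4−0−3 = 1 → Ȟ^1 ≅ Z
degree 2: 0−0−0 = 0 → Ȟ^2 ≅ 0

Ȟ^0 = Z; Ȟ^1 = Z; Ȟ^2 = 0


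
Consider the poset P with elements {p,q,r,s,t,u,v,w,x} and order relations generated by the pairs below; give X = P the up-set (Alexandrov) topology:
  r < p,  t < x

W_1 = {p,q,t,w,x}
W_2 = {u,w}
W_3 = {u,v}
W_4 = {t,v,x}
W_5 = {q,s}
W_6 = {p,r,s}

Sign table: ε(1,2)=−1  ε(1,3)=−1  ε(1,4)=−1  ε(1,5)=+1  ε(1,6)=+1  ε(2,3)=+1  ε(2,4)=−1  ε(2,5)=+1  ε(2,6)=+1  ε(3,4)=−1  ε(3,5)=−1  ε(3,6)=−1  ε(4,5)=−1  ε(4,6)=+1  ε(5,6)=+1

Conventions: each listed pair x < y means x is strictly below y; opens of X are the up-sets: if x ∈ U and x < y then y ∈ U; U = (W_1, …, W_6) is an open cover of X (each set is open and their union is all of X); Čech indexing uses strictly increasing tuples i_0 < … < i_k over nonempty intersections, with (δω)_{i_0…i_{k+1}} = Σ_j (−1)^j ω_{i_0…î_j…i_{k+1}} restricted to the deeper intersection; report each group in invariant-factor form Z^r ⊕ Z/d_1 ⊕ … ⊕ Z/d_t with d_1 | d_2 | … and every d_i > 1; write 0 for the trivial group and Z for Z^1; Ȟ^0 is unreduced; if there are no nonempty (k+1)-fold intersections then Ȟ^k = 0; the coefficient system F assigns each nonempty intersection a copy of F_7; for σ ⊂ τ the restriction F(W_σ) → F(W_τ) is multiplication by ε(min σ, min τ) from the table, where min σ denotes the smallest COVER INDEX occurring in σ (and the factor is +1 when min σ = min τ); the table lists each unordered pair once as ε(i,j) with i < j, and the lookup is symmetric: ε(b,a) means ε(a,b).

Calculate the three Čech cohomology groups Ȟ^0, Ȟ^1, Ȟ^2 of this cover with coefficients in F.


Ȟ^0 = 0; Ȟ^1 = Z/7; Ȟ^2 = 0

nerve simplices:
  W12={w} W14={t,x} W15={q} W16={p} W23={u} W34={v} W56={s}
C dims 6,7; δ0: rk_F7 6
degree 0: 6−6−0 = 0 → Ȟ^0 ≅ 0
degree 1: 7−0−6 = 1 → Ȟ^1 ≅ Z/7
degree 2: 0−0−0 = 0 → Ȟ^2 ≅ 0


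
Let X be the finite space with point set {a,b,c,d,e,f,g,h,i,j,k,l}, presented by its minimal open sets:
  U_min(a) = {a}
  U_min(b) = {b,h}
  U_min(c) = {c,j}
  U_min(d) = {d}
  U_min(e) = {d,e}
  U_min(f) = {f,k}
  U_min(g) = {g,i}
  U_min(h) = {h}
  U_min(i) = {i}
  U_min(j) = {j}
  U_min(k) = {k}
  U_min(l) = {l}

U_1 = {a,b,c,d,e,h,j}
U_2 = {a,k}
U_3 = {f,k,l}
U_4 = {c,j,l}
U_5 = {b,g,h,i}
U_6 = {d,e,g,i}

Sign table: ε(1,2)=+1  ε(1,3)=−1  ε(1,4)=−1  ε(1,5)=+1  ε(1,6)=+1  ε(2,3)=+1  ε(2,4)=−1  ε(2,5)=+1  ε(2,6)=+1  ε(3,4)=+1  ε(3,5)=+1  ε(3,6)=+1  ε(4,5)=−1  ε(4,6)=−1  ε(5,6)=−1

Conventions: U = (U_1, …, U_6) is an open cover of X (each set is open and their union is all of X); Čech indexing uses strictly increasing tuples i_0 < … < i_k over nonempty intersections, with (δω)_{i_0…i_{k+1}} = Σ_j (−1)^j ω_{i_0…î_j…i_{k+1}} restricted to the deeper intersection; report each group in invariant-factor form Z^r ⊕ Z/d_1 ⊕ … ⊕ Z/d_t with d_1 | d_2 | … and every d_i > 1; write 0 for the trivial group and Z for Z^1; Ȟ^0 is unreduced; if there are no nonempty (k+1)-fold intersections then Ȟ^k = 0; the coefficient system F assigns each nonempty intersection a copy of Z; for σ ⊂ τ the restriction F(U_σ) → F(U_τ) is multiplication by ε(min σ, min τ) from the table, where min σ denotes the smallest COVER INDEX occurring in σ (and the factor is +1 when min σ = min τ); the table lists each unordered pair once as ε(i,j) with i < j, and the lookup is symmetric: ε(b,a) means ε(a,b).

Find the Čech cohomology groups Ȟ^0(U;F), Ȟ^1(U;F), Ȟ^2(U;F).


nerve simplices:
  U12={a} U14={c,j} U15={b,h} U16={d,e} U23={k} U34={l} U56={g,i}
C dims 6,7; δ0: rk 6, SNF 1^5·2
degree 0: 6−6−0 = 0 → Ȟ^0 ≅ 0
degree 1: 7−0−6 = 1 plus torsion [2] → Ȟ^1 ≅ Z ⊕ Z/2
degree 2: 0−0−0 = 0 → Ȟ^2 ≅ 0

Ȟ^0 = 0; Ȟ^1 = Z ⊕ Z/2; Ȟ^2 = 0


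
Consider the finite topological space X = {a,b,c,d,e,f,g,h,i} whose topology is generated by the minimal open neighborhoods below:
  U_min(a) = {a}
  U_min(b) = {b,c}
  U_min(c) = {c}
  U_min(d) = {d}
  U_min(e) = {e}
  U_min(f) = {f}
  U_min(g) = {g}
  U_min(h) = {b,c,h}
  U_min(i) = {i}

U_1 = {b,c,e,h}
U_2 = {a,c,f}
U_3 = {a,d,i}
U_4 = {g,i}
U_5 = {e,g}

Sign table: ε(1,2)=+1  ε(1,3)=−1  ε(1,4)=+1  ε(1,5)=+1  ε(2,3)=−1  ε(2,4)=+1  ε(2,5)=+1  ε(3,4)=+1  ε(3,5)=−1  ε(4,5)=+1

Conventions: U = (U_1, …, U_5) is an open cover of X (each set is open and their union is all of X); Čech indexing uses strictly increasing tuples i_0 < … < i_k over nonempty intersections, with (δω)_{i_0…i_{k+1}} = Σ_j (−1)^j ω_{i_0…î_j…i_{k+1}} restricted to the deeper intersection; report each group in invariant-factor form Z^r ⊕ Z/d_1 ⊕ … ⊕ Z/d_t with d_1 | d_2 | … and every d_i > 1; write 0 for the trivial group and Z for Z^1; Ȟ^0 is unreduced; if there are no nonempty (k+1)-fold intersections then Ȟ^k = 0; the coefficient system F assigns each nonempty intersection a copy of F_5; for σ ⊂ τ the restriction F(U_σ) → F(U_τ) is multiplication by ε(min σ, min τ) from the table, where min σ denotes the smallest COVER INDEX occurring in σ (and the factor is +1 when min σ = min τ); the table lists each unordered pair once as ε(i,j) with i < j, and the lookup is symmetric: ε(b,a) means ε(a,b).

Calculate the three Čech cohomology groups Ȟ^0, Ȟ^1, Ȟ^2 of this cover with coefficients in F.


intersection data:
  U12={c} U15={e} U23={a} U34={i} U45={g}
C dims 5,5; δ0: rk_F5 5
Ȟ^0 = (5 − 5) − 0 = 0, so Ȟ^0 ≅ 0
Ȟ^1 = (5 − 0) − 5 = 0, so Ȟ^1 ≅ 0
Ȟ^2 = (0 − 0) − 0 = 0, so Ȟ^2 ≅ 0

Ȟ^0(U;F) ≅ 0; Ȟ^1(U;F) ≅ 0; Ȟ^2(U;F) ≅ 0


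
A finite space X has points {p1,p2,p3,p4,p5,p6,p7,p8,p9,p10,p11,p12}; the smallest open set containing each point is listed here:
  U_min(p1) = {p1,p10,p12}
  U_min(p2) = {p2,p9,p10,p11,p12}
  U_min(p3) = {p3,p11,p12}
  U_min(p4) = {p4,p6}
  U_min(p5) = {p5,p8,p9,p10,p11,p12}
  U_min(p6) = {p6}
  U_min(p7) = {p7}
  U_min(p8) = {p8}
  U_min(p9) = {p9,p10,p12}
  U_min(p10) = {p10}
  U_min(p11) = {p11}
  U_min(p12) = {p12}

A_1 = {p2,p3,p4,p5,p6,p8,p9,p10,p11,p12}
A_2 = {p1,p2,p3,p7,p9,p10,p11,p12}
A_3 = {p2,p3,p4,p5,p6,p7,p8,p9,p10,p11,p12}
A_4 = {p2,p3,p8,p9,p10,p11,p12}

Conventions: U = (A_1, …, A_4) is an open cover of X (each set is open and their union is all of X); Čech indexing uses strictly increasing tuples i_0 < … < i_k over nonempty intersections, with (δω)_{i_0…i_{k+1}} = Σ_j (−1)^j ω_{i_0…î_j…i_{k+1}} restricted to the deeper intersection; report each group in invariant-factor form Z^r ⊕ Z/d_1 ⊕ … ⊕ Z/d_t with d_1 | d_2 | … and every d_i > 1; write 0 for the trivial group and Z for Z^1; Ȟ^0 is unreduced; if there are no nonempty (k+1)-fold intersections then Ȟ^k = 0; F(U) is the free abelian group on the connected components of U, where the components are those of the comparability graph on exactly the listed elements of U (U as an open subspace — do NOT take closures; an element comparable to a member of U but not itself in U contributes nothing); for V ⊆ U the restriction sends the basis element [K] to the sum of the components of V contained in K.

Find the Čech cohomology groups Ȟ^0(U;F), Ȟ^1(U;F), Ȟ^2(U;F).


nonempty intersections:
  A12={p2,p3,p9,p10,p11,p12} A13={p2,p3,p4,p5,p6,p8,p9,p10,p11,p12} A14={p2,p3,p8,p9,p10,p11,p12} A23={p2,p3,p7,p9,p10,p11,p12} A24={p2,p3,p9,p10,p11,p12} A34={p2,p3,p8,p9,p10,p11,p12}
  A123={p2,p3,p9,p10,p11,p12} A124={p2,p3,p9,p10,p11,p12} A134={p2,p3,p8,p9,p10,p11,p12} A234={p2,p3,p9,p10,p11,p12}
  A1234={p2,p3,p9,p10,p11,p12}
components per intersection:
  A1: {p2,p3,p5,p8,p9,p10,p11,p12} {p4,p6}
  A2: {p1,p2,p3,p9,p10,p11,p12} {p7}
  A3: {p2,p3,p5,p8,p9,p10,p11,p12} {p4,p6} {p7}
  A4: {p2,p3,p9,p10,p11,p12} {p8}
  A12: {p2,p3,p9,p10,p11,p12}
  A13: {p2,p3,p5,p8,p9,p10,p11,p12} {p4,p6}
  A14: {p2,p3,p9,p10,p11,p12} {p8}
  A23: {p2,p3,p9,p10,p11,p12} {p7}
  A24: {p2,p3,p9,p10,p11,p12}
  A34: {p2,p3,p9,p10,p11,p12} {p8}
  A123: {p2,p3,p9,p10,p11,p12}
  A124: {p2,p3,p9,p10,p11,p12}
  A134: {p2,p3,p9,p10,p11,p12} {p8}
  A234: {p2,p3,p9,p10,p11,p12}
  A1234: {p2,p3,p9,p10,p11,p12}
C dims 9,10,5,1; δ0: rk 6, SNF 1^6; δ1: rk 4, SNF 1^4; δ2: rk 1, SNF 1^1
Ȟ^0: (9−6)−0=3 ⇒ Z^3
Ȟ^1: (10−4)−6=0 ⇒ 0
Ȟ^2: (5−1)−4=0 ⇒ 0

Ȟ^0(U;F) ≅ Z^3; Ȟ^1(U;F) ≅ 0; Ȟ^2(U;F) ≅ 0


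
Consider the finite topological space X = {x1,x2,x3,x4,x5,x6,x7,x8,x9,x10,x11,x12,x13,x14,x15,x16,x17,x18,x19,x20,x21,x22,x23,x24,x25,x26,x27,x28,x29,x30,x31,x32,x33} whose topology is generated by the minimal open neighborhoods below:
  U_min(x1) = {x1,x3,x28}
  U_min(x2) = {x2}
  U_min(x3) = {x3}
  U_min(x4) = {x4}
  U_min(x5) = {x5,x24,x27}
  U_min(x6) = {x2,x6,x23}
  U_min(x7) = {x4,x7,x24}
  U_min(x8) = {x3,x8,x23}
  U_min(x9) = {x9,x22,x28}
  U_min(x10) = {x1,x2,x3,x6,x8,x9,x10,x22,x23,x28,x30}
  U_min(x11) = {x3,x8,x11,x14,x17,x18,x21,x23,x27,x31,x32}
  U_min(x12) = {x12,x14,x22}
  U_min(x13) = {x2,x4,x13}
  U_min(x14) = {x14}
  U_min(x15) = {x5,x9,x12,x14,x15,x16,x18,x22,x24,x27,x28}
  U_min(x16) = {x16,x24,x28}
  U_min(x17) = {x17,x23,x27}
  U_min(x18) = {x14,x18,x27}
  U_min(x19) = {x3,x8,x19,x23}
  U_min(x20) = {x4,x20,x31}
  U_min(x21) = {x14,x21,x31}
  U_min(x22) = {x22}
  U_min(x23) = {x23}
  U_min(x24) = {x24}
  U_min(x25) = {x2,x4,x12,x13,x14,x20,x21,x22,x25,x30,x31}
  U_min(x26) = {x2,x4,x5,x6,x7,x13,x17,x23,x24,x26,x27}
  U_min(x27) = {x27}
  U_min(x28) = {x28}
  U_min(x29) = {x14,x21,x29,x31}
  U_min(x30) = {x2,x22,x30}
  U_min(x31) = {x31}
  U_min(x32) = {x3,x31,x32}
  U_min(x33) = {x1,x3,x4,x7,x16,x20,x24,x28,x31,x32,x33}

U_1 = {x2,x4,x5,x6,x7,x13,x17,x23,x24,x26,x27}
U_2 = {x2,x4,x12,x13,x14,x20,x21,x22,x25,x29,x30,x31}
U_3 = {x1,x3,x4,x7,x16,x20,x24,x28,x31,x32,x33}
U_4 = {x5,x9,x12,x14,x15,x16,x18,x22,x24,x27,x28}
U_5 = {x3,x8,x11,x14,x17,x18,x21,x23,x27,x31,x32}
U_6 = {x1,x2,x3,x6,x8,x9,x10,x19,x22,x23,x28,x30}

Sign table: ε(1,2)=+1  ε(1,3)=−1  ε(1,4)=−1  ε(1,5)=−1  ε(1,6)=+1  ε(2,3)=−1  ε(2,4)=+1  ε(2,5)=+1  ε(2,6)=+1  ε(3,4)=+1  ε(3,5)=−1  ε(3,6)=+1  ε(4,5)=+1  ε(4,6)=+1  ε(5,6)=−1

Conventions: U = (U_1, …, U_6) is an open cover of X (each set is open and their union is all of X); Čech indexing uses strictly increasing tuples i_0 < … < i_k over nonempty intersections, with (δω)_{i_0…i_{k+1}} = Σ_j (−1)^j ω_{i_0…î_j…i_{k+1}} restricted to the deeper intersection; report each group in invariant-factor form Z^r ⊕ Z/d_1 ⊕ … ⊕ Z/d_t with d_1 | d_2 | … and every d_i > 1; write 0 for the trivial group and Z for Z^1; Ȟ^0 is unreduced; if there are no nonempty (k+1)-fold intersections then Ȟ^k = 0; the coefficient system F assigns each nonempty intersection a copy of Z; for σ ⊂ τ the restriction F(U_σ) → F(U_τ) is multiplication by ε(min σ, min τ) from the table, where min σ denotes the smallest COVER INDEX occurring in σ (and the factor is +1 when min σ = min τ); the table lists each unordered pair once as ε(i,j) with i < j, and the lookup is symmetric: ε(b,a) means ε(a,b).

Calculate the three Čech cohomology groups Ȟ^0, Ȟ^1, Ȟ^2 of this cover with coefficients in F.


nerve simplices:
  U12={x2,x4,x13} U13={x4,x7,x24} U14={x5,x24,x27} U15={x17,x23,x27} U16={x2,x6,x23} U23={x4,x20,x31} U24={x12,x14,x22} U25={x14,x21,x31} U26={x2,x22,x30} U34={x16,x24,x28} U35={x3,x31,x32} U36={x1,x3,x28} U45={x14,x18,x27} U46={x9,x22,x28} U56={x3,x8,x23}
  U123={x4} U126={x2} U134={x24} U145={x27} U156={x23} U235={x31} U245={x14} U246={x22} U346={x28} U356={x3}
C dims 6,15,10; δ0: rk 6, SNF 1^5·2; δ1: rk 9, SNF 1^9
degree 0: 6−6−0 = 0 → Ȟ^0 ≅ 0
degree 1: 15−9−6 = 0 plus torsion [2] → Ȟ^1 ≅ Z/2
degree 2: 10−0−9 = 1 → Ȟ^2 ≅ Z

Ȟ^0 = 0, Ȟ^1 = Z/2 and Ȟ^2 = Z


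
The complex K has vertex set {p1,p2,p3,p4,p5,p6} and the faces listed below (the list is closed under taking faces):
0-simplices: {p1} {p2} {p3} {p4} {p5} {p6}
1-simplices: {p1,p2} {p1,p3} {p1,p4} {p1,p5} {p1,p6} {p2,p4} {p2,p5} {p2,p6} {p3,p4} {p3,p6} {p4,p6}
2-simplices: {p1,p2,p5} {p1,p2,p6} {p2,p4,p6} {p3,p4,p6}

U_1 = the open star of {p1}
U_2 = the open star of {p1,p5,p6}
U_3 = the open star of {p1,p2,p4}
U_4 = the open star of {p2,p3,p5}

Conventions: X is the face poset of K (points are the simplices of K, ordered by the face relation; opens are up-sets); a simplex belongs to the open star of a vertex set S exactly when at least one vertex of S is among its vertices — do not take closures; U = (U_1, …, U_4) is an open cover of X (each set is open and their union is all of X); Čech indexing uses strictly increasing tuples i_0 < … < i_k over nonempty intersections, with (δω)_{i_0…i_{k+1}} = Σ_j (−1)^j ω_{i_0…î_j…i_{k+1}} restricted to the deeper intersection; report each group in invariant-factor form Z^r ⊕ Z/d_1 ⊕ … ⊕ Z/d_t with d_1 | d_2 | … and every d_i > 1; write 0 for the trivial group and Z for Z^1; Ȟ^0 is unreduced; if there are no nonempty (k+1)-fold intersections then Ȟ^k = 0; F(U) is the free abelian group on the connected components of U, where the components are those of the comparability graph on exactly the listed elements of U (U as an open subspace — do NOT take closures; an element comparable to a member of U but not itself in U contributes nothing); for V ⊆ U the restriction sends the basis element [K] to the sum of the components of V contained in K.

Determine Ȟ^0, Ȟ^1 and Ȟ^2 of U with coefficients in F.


Ȟ^0(U;F) ≅ Z; Ȟ^1(U;F) ≅ Z; Ȟ^2(U;F) ≅ 0

nerve of the cover:
  U1={{p1},{p1,p2},{p1,p3},{p1,p4},{p1,p5},{p1,p6},{p1,p2,p5},{p1,p2,p6}} U2={{p1},{p5},{p6},{p1,p2},{p1,p3},{p1,p4},{p1,p5},{p1,p6},{p2,p5},{p2,p6},{p3,p6},{p4,p6},{p1,p2,p5},{p1,p2,p6},{p2,p4,p6},{p3,p4,p6}} U3={{p1},{p2},{p4},{p1,p2},{p1,p3},{p1,p4},{p1,p5},{p1,p6},{p2,p4},{p2,p5},{p2,p6},{p3,p4},{p4,p6},{p1,p2,p5},{p1,p2,p6},{p2,p4,p6},{p3,p4,p6}} U4={{p2},{p3},{p5},{p1,p2},{p1,p3},{p1,p5},{p2,p4},{p2,p5},{p2,p6},{p3,p4},{p3,p6},{p1,p2,p5},{p1,p2,p6},{p2,p4,p6},{p3,p4,p6}}
  U12={{p1},{p1,p2},{p1,p3},{p1,p4},{p1,p5},{p1,p6},{p1,p2,p5},{p1,p2,p6}} U13={{p1},{p1,p2},{p1,p3},{p1,p4},{p1,p5},{p1,p6},{p1,p2,p5},{p1,p2,p6}} U14={{p1,p2},{p1,p3},{p1,p5},{p1,p2,p5},{p1,p2,p6}} U23={{p1},{p1,p2},{p1,p3},{p1,p4},{p1,p5},{p1,p6},{p2,p5},{p2,p6},{p4,p6},{p1,p2,p5},{p1,p2,p6},{p2,p4,p6},{p3,p4,p6}} U24={{p5},{p1,p2},{p1,p3},{p1,p5},{p2,p5},{p2,p6},{p3,p6},{p1,p2,p5},{p1,p2,p6},{p2,p4,p6},{p3,p4,p6}} U34={{p2},{p1,p2},{p1,p3},{p1,p5},{p2,p4},{p2,p5},{p2,p6},{p3,p4},{p1,p2,p5},{p1,p2,p6},{p2,p4,p6},{p3,p4,p6}}
  U123={{p1},{p1,p2},{p1,p3},{p1,p4},{p1,p5},{p1,p6},{p1,p2,p5},{p1,p2,p6}} U124={{p1,p2},{p1,p3},{p1,p5},{p1,p2,p5},{p1,p2,p6}} U134={{p1,p2},{p1,p3},{p1,p5},{p1,p2,p5},{p1,p2,p6}} U234={{p1,p2},{p1,p3},{p1,p5},{p2,p5},{p2,p6},{p1,p2,p5},{p1,p2,p6},{p2,p4,p6},{p3,p4,p6}}
  U1234={{p1,p2},{p1,p3},{p1,p5},{p1,p2,p5},{p1,p2,p6}}
components per intersection:
  U1: {{p1},{p1,p2},{p1,p3},{p1,p4},{p1,p5},{p1,p6},{p1,p2,p5},{p1,p2,p6}}
  U2: {{p1},{p5},{p6},{p1,p2},{p1,p3},{p1,p4},{p1,p5},{p1,p6},{p2,p5},{p2,p6},{p3,p6},{p4,p6},{p1,p2,p5},{p1,p2,p6},{p2,p4,p6},{p3,p4,p6}}
  U3: {{p1},{p2},{p4},{p1,p2},{p1,p3},{p1,p4},{p1,p5},{p1,p6},{p2,p4},{p2,p5},{p2,p6},{p3,p4},{p4,p6},{p1,p2,p5},{p1,p2,p6},{p2,p4,p6},{p3,p4,p6}}
  U4: {{p2},{p5},{p1,p2},{p1,p5},{p2,p4},{p2,p5},{p2,p6},{p1,p2,p5},{p1,p2,p6},{p2,p4,p6}} {{p3},{p1,p3},{p3,p4},{p3,p6},{p3,p4,p6}}
  U12: {{p1},{p1,p2},{p1,p3},{p1,p4},{p1,p5},{p1,p6},{p1,p2,p5},{p1,p2,p6}}
  U13: {{p1},{p1,p2},{p1,p3},{p1,p4},{p1,p5},{p1,p6},{p1,p2,p5},{p1,p2,p6}}
  U14: {{p1,p2},{p1,p5},{p1,p2,p5},{p1,p2,p6}} {{p1,p3}}
  U23: {{p1},{p1,p2},{p1,p3},{p1,p4},{p1,p5},{p1,p6},{p2,p5},{p2,p6},{p4,p6},{p1,p2,p5},{p1,p2,p6},{p2,p4,p6},{p3,p4,p6}}
  U24: {{p5},{p1,p2},{p1,p5},{p2,p5},{p2,p6},{p1,p2,p5},{p1,p2,p6},{p2,p4,p6}} {{p1,p3}} {{p3,p6},{p3,p4,p6}}
  U34: {{p2},{p1,p2},{p1,p5},{p2,p4},{p2,p5},{p2,p6},{p1,p2,p5},{p1,p2,p6},{p2,p4,p6}} {{p1,p3}} {{p3,p4},{p3,p4,p6}}
  U123: {{p1},{p1,p2},{p1,p3},{p1,p4},{p1,p5},{p1,p6},{p1,p2,p5},{p1,p2,p6}}
  U124: {{p1,p2},{p1,p5},{p1,p2,p5},{p1,p2,p6}} {{p1,p3}}
  U134: {{p1,p2},{p1,p5},{p1,p2,p5},{p1,p2,p6}} {{p1,p3}}
  U234: {{p1,p2},{p1,p5},{p2,p5},{p2,p6},{p1,p2,p5},{p1,p2,p6},{p2,p4,p6}} {{p1,p3}} {{p3,p4,p6}}
  U1234: {{p1,p2},{p1,p5},{p1,p2,p5},{p1,p2,p6}} {{p1,p3}}
C dims 5,11,8,2; δ0: rk 4, SNF 1^4; δ1: rk 6, SNF 1^6; δ2: rk 2, SNF 1^2
Ȟ^0 = (5 − 4) − 0 = 1, so Ȟ^0 ≅ Z
Ȟ^1 = (11 − 6) − 4 = 1, so Ȟ^1 ≅ Z
Ȟ^2 = (8 − 2) − 6 = 0, so Ȟ^2 ≅ 0


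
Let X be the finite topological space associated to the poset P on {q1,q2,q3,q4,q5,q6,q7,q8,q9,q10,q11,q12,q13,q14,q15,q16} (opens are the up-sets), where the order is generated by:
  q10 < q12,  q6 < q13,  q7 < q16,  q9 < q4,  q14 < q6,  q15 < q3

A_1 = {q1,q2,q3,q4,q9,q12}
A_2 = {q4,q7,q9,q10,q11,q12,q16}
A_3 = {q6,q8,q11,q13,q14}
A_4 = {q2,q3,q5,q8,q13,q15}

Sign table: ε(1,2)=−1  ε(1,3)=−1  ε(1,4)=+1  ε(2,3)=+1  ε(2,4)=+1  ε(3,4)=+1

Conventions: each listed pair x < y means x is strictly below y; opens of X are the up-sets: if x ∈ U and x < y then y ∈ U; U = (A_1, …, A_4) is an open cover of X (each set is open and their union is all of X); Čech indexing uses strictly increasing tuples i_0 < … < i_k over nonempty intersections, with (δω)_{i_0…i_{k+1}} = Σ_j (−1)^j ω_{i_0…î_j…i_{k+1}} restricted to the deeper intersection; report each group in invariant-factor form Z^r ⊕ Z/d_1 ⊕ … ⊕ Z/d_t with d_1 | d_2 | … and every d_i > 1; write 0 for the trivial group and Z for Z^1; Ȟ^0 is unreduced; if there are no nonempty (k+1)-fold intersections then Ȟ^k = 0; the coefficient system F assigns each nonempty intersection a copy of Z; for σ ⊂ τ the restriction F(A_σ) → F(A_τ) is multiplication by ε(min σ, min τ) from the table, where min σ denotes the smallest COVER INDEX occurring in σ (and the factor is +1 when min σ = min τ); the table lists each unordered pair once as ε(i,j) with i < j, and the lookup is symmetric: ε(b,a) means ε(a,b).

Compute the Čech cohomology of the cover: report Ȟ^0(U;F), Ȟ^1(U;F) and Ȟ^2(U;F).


Ȟ^0 = 0, Ȟ^1 = Z/2, Ȟ^2 = 0

nerve of the cover:
  A12={q4,q9,q12} A14={q2,q3} A23={q11} A34={q8,q13}
C dims 4,4; δ0: rk 4, SNF 1^3·2
Ȟ^0 = (4 − 4) − 0 = 0, so Ȟ^0 ≅ 0
Ȟ^1 = (4 − 0) − 4 = 0 plus torsion [2], so Ȟ^1 ≅ Z/2
Ȟ^2 = (0 − 0) − 0 = 0, so Ȟ^2 ≅ 0


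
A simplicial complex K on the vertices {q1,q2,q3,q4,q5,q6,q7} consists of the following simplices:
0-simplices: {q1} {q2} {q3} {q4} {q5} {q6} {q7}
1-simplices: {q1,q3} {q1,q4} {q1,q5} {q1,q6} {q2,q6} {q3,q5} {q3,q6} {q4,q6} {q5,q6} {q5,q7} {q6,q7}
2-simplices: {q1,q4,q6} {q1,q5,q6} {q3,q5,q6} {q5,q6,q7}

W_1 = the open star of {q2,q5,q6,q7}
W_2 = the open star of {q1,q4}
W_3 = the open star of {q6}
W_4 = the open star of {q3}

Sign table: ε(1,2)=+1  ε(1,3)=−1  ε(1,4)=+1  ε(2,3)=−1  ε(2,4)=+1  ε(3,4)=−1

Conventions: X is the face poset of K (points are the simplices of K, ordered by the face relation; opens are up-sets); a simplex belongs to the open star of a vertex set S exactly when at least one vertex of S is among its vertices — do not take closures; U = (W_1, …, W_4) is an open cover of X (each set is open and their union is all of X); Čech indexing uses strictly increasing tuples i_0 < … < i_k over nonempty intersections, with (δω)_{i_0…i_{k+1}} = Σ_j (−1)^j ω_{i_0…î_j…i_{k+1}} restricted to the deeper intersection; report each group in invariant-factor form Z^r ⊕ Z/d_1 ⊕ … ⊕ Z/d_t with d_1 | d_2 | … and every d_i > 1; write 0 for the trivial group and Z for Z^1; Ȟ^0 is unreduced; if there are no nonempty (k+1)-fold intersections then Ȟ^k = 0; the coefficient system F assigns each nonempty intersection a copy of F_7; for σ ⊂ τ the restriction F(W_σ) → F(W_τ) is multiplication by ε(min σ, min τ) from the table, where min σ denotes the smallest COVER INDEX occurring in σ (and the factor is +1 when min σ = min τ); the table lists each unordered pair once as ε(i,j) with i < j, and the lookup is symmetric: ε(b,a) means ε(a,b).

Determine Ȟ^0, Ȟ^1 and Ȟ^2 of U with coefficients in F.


cover nerve:
  W1={{q2},{q5},{q6},{q7},{q1,q5},{q1,q6},{q2,q6},{q3,q5},{q3,q6},{q4,q6},{q5,q6},{q5,q7},{q6,q7},{q1,q4,q6},{q1,q5,q6},{q3,q5,q6},{q5,q6,q7}} W2={{q1},{q4},{q1,q3},{q1,q4},{q1,q5},{q1,q6},{q4,q6},{q1,q4,q6},{q1,q5,q6}} W3={{q6},{q1,q6},{q2,q6},{q3,q6},{q4,q6},{q5,q6},{q6,q7},{q1,q4,q6},{q1,q5,q6},{q3,q5,q6},{q5,q6,q7}} W4={{q3},{q1,q3},{q3,q5},{q3,q6},{q3,q5,q6}}
  W12={{q1,q5},{q1,q6},{q4,q6},{q1,q4,q6},{q1,q5,q6}} W13={{q6},{q1,q6},{q2,q6},{q3,q6},{q4,q6},{q5,q6},{q6,q7},{q1,q4,q6},{q1,q5,q6},{q3,q5,q6},{q5,q6,q7}} W14={{q3,q5},{q3,q6},{q3,q5,q6}} W23={{q1,q6},{q4,q6},{q1,q4,q6},{q1,q5,q6}} W24={{q1,q3}} W34={{q3,q6},{q3,q5,q6}}
  W123={{q1,q6},{q4,q6},{q1,q4,q6},{q1,q5,q6}} W134={{q3,q6},{q3,q5,q6}}
C dims 4,6,2; δ0: rk_F7 3; δ1: rk_F7 2
Ȟ^0: (4−3)−0=1 ⇒ Z/7
Ȟ^1: (6−2)−3=1 ⇒ Z/7
Ȟ^2: (2−0)−2=0 ⇒ 0

Ȟ^0(U;F) ≅ Z/7, Ȟ^1(U;F) ≅ Z/7, Ȟ^2(U;F) ≅ 0


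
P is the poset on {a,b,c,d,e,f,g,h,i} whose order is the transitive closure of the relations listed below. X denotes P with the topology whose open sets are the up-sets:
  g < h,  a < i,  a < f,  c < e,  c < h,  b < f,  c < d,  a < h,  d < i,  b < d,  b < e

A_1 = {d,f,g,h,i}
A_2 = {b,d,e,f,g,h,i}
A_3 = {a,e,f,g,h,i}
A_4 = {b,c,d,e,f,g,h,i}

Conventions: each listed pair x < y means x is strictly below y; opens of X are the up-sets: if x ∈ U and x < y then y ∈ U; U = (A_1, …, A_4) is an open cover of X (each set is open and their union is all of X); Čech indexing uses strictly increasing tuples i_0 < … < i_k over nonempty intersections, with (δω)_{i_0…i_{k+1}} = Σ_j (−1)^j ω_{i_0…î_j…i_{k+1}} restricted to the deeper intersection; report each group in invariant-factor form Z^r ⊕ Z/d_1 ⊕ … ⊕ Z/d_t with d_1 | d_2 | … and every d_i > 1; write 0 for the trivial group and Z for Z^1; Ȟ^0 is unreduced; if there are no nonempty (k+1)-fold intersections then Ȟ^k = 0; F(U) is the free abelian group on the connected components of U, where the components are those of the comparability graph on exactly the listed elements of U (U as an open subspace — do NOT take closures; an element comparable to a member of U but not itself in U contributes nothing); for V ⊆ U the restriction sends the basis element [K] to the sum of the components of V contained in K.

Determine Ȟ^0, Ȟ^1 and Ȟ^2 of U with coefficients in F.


nonempty overlaps:
  A12={d,f,g,h,i} A13={f,g,h,i} A14={d,f,g,h,i} A23={e,f,g,h,i} A24={b,d,e,f,g,h,i} A34={e,f,g,h,i}
  A123={f,g,h,i} A124={d,f,g,h,i} A134={f,g,h,i} A234={e,f,g,h,i}
  A1234={f,g,h,i}
components per intersection:
  A1: {d,i} {f} {g,h}
  A2: {b,d,e,f,i} {g,h}
  A3: {a,f,g,h,i} {e}
  A4: {b,c,d,e,f,g,h,i}
  A12: {d,i} {f} {g,h}
  A13: {f} {g,h} {i}
  A14: {d,i} {f} {g,h}
  A23: {e} {f} {g,h} {i}
  A24: {b,d,e,f,i} {g,h}
  A34: {e} {f} {g,h} {i}
  A123: {f} {g,h} {i}
  A124: {d,i} {f} {g,h}
  A134: {f} {g,h} {i}
  A234: {e} {f} {g,h} {i}
  A1234: {f} {g,h} {i}
C dims 8,19,13,3; δ0: rk 7, SNF 1^7; δ1: rk 10, SNF 1^10; δ2: rk 3, SNF 1^3
degree 0: 8−7−0 = 1 → Ȟ^0 ≅ Z
degree 1: 19−10−7 = 2 → Ȟ^1 ≅ Z^2
degree 2: 13−3−10 = 0 → Ȟ^2 ≅ 0

Ȟ^0(U;F) ≅ Z, Ȟ^1(U;F) ≅ Z^2, Ȟ^2(U;F) ≅ 0


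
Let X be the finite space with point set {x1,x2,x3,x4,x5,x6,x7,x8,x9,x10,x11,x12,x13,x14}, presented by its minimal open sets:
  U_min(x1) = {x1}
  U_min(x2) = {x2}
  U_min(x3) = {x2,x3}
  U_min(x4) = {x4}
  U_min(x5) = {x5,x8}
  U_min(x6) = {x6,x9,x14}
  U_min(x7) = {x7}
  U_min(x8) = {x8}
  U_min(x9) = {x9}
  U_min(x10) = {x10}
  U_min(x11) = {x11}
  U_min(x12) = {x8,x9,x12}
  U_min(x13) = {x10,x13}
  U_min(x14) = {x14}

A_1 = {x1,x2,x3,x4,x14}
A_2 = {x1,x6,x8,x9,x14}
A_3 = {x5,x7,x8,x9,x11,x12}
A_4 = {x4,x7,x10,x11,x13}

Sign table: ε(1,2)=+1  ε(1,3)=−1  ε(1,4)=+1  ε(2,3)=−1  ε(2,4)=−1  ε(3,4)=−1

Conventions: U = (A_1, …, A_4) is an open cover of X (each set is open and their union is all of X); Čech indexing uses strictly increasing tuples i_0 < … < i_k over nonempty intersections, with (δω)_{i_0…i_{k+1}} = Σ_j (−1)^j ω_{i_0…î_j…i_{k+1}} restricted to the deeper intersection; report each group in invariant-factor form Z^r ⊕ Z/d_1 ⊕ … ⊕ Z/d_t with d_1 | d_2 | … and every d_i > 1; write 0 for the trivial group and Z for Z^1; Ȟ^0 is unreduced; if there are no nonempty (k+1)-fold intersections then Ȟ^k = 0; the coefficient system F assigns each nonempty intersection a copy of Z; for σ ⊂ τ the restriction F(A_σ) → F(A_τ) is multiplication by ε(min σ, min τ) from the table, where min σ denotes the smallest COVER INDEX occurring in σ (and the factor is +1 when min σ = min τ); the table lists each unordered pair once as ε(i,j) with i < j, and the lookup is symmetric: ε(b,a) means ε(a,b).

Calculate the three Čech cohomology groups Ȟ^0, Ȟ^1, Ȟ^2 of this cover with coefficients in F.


nonempty overlaps:
  A12={x1,x14} A14={x4} A23={x8,x9} A34={x7,x11}
C dims 4,4; δ0: rk 3, SNF 1^3
degree 0: 4−3−0 = 1 → Ȟ^0 ≅ Z
degree 1: 4−0−3 = 1 → Ȟ^1 ≅ Z
degree 2: 0−0−0 = 0 → Ȟ^2 ≅ 0

Ȟ^0 ≅ Z, Ȟ^1 ≅ Z, Ȟ^2 ≅ 0


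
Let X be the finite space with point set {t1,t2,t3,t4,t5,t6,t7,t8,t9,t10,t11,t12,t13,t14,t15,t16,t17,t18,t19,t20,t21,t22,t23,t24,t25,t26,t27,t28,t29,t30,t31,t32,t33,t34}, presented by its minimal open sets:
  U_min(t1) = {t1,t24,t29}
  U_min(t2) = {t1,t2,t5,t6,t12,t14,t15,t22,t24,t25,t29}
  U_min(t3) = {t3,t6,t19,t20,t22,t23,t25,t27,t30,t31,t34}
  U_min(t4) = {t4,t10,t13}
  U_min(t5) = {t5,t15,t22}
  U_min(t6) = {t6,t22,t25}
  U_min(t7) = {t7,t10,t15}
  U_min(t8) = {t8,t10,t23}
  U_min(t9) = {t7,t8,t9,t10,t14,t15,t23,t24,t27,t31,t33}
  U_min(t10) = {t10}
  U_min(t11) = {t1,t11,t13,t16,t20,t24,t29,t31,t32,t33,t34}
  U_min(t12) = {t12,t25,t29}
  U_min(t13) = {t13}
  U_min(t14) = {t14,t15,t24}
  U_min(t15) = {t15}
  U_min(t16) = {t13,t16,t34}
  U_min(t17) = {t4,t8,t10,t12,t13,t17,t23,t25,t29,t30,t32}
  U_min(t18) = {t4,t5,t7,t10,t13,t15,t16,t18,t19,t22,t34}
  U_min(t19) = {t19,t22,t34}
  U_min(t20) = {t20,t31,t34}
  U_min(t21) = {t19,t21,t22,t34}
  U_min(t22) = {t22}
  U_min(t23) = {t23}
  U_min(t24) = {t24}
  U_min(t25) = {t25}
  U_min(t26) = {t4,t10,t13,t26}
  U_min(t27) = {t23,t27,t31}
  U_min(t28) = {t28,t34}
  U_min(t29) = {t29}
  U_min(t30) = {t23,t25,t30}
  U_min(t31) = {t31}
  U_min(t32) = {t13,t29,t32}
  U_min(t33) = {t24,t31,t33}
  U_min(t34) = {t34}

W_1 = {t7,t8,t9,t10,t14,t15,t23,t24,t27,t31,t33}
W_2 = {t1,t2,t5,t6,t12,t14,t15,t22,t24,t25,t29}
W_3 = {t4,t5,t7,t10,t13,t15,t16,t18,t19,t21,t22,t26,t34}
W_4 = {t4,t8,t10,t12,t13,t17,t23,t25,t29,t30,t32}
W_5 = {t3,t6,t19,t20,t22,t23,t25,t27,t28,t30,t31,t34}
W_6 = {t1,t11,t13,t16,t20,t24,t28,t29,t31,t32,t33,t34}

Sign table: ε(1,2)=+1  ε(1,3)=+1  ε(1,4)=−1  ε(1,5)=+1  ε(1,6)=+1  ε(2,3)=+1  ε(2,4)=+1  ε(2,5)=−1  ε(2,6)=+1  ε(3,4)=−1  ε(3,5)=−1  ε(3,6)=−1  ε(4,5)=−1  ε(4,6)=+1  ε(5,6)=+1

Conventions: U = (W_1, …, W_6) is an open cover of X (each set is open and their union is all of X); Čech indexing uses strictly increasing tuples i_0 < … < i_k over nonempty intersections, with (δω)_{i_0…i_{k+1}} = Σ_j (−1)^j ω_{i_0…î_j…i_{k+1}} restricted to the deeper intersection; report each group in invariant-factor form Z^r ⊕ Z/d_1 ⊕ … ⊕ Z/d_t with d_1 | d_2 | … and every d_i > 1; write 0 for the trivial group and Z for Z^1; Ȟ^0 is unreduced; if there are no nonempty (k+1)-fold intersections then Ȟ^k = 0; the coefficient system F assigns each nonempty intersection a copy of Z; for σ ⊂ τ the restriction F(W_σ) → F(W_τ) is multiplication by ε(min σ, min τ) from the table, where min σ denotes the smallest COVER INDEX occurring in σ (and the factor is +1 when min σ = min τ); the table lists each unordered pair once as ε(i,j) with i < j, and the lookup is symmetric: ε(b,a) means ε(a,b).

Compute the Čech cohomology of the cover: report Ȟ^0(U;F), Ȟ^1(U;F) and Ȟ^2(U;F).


Ȟ^0 ≅ 0; Ȟ^1 ≅ Z/2; Ȟ^2 ≅ Z

nerve of the cover:
  W12={t14,t15,t24} W13={t7,t10,t15} W14={t8,t10,t23} W15={t23,t27,t31} W16={t24,t31,t33} W23={t5,t15,t22} W24={t12,t25,t29} W25={t6,t22,t25} W26={t1,t24,t29} W34={t4,t10,t13} W35={t19,t22,t34} W36={t13,t16,t34} W45={t23,t25,t30} W46={t13,t29,t32} W56={t20,t28,t31,t34}
  W123={t15} W126={t24} W134={t10} W145={t23} W156={t31} W235={t22} W245={t25} W246={t29} W346={t13} W356={t34}
C dims 6,15,10; δ0: rk 6, SNF 1^5·2; δ1: rk 9, SNF 1^9
Ȟ^0 = (6 − 6) − 0 = 0, so Ȟ^0 ≅ 0
Ȟ^1 = (15 − 9) − 6 = 0 plus torsion [2], so Ȟ^1 ≅ Z/2
Ȟ^2 = (10 − 0) − 9 = 1, so Ȟ^2 ≅ Z


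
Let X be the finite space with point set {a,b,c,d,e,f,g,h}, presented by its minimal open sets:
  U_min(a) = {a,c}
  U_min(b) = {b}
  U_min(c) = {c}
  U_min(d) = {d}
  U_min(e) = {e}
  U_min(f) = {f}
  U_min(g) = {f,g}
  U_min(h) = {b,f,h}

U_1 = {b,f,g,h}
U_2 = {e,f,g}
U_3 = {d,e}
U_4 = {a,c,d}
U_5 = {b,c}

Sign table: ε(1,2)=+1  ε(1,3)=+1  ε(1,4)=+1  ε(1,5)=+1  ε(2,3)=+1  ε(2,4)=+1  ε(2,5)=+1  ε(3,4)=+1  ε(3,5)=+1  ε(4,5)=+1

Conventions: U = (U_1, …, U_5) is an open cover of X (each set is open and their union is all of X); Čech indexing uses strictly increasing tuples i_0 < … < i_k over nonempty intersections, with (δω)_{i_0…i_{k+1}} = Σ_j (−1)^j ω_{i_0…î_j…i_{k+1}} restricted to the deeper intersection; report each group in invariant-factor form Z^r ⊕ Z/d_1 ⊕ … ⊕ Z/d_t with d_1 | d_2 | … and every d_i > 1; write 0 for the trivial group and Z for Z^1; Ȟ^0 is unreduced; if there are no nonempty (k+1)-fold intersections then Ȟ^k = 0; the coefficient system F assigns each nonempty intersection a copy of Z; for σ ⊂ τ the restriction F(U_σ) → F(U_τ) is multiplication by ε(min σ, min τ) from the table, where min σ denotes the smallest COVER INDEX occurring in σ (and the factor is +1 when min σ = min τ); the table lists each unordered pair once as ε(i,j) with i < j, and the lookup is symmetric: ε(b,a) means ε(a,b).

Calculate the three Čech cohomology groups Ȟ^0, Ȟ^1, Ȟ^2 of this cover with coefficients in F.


Ȟ^0 ≅ Z, Ȟ^1 ≅ Z, Ȟ^2 ≅ 0

intersection data:
  U12={f,g} U15={b} U23={e} U34={d} U45={c}
C dims 5,5; δ0: rk 4, SNF 1^4
Ȟ^0 = (5 − 4) − 0 = 1, so Ȟ^0 ≅ Z
Ȟ^1 = (5 − 0) − 4 = 1, so Ȟ^1 ≅ Z
Ȟ^2 = (0 − 0) − 0 = 0, so Ȟ^2 ≅ 0


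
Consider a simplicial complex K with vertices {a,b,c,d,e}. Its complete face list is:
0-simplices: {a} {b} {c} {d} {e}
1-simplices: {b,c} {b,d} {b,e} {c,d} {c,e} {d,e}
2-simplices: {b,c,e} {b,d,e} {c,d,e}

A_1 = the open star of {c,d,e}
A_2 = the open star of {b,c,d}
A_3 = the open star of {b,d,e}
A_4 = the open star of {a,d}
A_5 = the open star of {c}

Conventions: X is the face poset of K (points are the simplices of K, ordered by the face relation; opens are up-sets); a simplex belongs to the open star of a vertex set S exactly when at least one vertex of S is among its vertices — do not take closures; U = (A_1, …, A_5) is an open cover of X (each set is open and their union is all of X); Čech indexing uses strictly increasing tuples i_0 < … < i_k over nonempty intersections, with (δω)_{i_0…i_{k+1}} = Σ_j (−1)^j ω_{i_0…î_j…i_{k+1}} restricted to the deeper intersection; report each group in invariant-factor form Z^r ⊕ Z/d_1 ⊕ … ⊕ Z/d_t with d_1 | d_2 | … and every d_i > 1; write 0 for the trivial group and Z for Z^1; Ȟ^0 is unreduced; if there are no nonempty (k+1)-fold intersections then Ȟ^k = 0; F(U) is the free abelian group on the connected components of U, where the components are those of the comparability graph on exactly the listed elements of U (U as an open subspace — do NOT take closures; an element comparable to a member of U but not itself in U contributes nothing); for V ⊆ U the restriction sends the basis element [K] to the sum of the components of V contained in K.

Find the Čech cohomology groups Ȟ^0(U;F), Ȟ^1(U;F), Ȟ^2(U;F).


nonempty overlaps:
  A1={{c},{d},{e},{b,c},{b,d},{b,e},{c,d},{c,e},{d,e},{b,c,e},{b,d,e},{c,d,e}} A2={{b},{c},{d},{b,c},{b,d},{b,e},{c,d},{c,e},{d,e},{b,c,e},{b,d,e},{c,d,e}} A3={{b},{d},{e},{b,c},{b,d},{b,e},{c,d},{c,e},{d,e},{b,c,e},{b,d,e},{c,d,e}} A4={{a},{d},{b,d},{c,d},{d,e},{b,d,e},{c,d,e}} A5={{c},{b,c},{c,d},{c,e},{b,c,e},{c,d,e}}
  A12={{c},{d},{b,c},{b,d},{b,e},{c,d},{c,e},{d,e},{b,c,e},{b,d,e},{c,d,e}} A13={{d},{e},{b,c},{b,d},{b,e},{c,d},{c,e},{d,e},{b,c,e},{b,d,e},{c,d,e}} A14={{d},{b,d},{c,d},{d,e},{b,d,e},{c,d,e}} A15={{c},{b,c},{c,d},{c,e},{b,c,e},{c,d,e}} A23={{b},{d},{b,c},{b,d},{b,e},{c,d},{c,e},{d,e},{b,c,e},{b,d,e},{c,d,e}} A24={{d},{b,d},{c,d},{d,e},{b,d,e},{c,d,e}} A25={{c},{b,c},{c,d},{c,e},{b,c,e},{c,d,e}} A34={{d},{b,d},{c,d},{d,e},{b,d,e},{c,d,e}} A35={{b,c},{c,d},{c,e},{b,c,e},{c,d,e}} A45={{c,d},{c,d,e}}
  A123={{d},{b,c},{b,d},{b,e},{c,d},{c,e},{d,e},{b,c,e},{b,d,e},{c,d,e}} A124={{d},{b,d},{c,d},{d,e},{b,d,e},{c,d,e}} A125={{c},{b,c},{c,d},{c,e},{b,c,e},{c,d,e}} A134={{d},{b,d},{c,d},{d,e},{b,d,e},{c,d,e}} A135={{b,c},{c,d},{c,e},{b,c,e},{c,d,e}} A145={{c,d},{c,d,e}} A234={{d},{b,d},{c,d},{d,e},{b,d,e},{c,d,e}} A235={{b,c},{c,d},{c,e},{b,c,e},{c,d,e}} A245={{c,d},{c,d,e}} A345={{c,d},{c,d,e}}
  A1234={{d},{b,d},{c,d},{d,e},{b,d,e},{c,d,e}} A1235={{b,c},{c,d},{c,e},{b,c,e},{c,d,e}} A1245={{c,d},{c,d,e}} A1345={{c,d},{c,d,e}} A2345={{c,d},{c,d,e}}
  A12345={{c,d},{c,d,e}}
components per intersection:
  A1: {{c},{d},{e},{b,c},{b,d},{b,e},{c,d},{c,e},{d,e},{b,c,e},{b,d,e},{c,d,e}}
  A2: {{b},{c},{d},{b,c},{b,d},{b,e},{c,d},{c,e},{d,e},{b,c,e},{b,d,e},{c,d,e}}
  A3: {{b},{d},{e},{b,c},{b,d},{b,e},{c,d},{c,e},{d,e},{b,c,e},{b,d,e},{c,d,e}}
  A4: {{a}} {{d},{b,d},{c,d},{d,e},{b,d,e},{c,d,e}}
  A5: {{c},{b,c},{c,d},{c,e},{b,c,e},{c,d,e}}
  A12: {{c},{d},{b,c},{b,d},{b,e},{c,d},{c,e},{d,e},{b,c,e},{b,d,e},{c,d,e}}
  A13: {{d},{e},{b,c},{b,d},{b,e},{c,d},{c,e},{d,e},{b,c,e},{b,d,e},{c,d,e}}
  A14: {{d},{b,d},{c,d},{d,e},{b,d,e},{c,d,e}}
  A15: {{c},{b,c},{c,d},{c,e},{b,c,e},{c,d,e}}
  A23: {{b},{d},{b,c},{b,d},{b,e},{c,d},{c,e},{d,e},{b,c,e},{b,d,e},{c,d,e}}
  A24: {{d},{b,d},{c,d},{d,e},{b,d,e},{c,d,e}}
  A25: {{c},{b,c},{c,d},{c,e},{b,c,e},{c,d,e}}
  A34: {{d},{b,d},{c,d},{d,e},{b,d,e},{c,d,e}}
  A35: {{b,c},{c,d},{c,e},{b,c,e},{c,d,e}}
  A45: {{c,d},{c,d,e}}
  A123: {{d},{b,c},{b,d},{b,e},{c,d},{c,e},{d,e},{b,c,e},{b,d,e},{c,d,e}}
  A124: {{d},{b,d},{c,d},{d,e},{b,d,e},{c,d,e}}
  A125: {{c},{b,c},{c,d},{c,e},{b,c,e},{c,d,e}}
  A134: {{d},{b,d},{c,d},{d,e},{b,d,e},{c,d,e}}
  A135: {{b,c},{c,d},{c,e},{b,c,e},{c,d,e}}
  A145: {{c,d},{c,d,e}}
  A234: {{d},{b,d},{c,d},{d,e},{b,d,e},{c,d,e}}
  A235: {{b,c},{c,d},{c,e},{b,c,e},{c,d,e}}
  A245: {{c,d},{c,d,e}}
  A345: {{c,d},{c,d,e}}
  A1234: {{d},{b,d},{c,d},{d,e},{b,d,e},{c,d,e}}
  A1235: {{b,c},{c,d},{c,e},{b,c,e},{c,d,e}}
  A1245: {{c,d},{c,d,e}}
  A1345: {{c,d},{c,d,e}}
  A2345: {{c,d},{c,d,e}}
  A12345: {{c,d},{c,d,e}}
C dims 6,10,10,5; δ0: rk 4, SNF 1^4; δ1: rk 6, SNF 1^6; δ2: rk 4, SNF 1^4
degree 0: 6−4−0 = 2 → Ȟ^0 ≅ Z^2
degree 1: 10−6−4 = 0 → Ȟ^1 ≅ 0
degree 2: 10−4−6 = 0 → Ȟ^2 ≅ 0

Ȟ^0(U;F) ≅ Z^2,  Ȟ^1(U;F) ≅ 0,  Ȟ^2(U;F) ≅ 0


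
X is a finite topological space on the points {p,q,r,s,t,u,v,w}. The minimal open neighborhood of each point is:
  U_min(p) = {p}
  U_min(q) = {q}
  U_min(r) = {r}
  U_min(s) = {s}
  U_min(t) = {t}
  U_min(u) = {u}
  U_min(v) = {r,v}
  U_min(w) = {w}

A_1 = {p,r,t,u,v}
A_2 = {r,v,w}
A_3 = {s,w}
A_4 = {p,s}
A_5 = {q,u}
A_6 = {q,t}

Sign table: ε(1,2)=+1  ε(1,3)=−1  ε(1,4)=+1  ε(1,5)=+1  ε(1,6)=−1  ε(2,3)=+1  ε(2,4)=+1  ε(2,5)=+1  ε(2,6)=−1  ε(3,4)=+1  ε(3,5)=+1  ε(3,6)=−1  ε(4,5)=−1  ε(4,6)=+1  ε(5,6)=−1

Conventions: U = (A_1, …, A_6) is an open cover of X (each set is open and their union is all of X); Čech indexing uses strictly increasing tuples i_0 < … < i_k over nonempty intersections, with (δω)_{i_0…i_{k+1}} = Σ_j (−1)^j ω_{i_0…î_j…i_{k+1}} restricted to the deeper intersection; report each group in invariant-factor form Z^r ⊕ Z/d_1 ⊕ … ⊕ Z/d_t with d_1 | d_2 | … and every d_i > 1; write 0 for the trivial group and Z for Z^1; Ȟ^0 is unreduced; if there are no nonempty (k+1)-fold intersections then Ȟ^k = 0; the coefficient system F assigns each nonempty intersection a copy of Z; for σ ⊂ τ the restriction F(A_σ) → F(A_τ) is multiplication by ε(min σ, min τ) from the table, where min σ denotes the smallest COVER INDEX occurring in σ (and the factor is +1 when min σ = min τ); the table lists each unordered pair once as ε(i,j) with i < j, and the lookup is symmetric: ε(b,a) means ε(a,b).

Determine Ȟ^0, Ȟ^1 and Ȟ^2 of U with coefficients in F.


intersection data:
  A12={r,v} A14={p} A15={u} A16={t} A23={w} A34={s} A56={q}
C dims 6,7; δ0: rk 5, SNF 1^5
Ȟ^0 = (6 − 5) − 0 = 1, so Ȟ^0 ≅ Z
Ȟ^1 = (7 − 0) − 5 = 2, so Ȟ^1 ≅ Z^2
Ȟ^2 = (0 − 0) − 0 = 0, so Ȟ^2 ≅ 0

Ȟ^0(U;F) ≅ Z, Ȟ^1(U;F) ≅ Z^2, Ȟ^2(U;F) ≅ 0


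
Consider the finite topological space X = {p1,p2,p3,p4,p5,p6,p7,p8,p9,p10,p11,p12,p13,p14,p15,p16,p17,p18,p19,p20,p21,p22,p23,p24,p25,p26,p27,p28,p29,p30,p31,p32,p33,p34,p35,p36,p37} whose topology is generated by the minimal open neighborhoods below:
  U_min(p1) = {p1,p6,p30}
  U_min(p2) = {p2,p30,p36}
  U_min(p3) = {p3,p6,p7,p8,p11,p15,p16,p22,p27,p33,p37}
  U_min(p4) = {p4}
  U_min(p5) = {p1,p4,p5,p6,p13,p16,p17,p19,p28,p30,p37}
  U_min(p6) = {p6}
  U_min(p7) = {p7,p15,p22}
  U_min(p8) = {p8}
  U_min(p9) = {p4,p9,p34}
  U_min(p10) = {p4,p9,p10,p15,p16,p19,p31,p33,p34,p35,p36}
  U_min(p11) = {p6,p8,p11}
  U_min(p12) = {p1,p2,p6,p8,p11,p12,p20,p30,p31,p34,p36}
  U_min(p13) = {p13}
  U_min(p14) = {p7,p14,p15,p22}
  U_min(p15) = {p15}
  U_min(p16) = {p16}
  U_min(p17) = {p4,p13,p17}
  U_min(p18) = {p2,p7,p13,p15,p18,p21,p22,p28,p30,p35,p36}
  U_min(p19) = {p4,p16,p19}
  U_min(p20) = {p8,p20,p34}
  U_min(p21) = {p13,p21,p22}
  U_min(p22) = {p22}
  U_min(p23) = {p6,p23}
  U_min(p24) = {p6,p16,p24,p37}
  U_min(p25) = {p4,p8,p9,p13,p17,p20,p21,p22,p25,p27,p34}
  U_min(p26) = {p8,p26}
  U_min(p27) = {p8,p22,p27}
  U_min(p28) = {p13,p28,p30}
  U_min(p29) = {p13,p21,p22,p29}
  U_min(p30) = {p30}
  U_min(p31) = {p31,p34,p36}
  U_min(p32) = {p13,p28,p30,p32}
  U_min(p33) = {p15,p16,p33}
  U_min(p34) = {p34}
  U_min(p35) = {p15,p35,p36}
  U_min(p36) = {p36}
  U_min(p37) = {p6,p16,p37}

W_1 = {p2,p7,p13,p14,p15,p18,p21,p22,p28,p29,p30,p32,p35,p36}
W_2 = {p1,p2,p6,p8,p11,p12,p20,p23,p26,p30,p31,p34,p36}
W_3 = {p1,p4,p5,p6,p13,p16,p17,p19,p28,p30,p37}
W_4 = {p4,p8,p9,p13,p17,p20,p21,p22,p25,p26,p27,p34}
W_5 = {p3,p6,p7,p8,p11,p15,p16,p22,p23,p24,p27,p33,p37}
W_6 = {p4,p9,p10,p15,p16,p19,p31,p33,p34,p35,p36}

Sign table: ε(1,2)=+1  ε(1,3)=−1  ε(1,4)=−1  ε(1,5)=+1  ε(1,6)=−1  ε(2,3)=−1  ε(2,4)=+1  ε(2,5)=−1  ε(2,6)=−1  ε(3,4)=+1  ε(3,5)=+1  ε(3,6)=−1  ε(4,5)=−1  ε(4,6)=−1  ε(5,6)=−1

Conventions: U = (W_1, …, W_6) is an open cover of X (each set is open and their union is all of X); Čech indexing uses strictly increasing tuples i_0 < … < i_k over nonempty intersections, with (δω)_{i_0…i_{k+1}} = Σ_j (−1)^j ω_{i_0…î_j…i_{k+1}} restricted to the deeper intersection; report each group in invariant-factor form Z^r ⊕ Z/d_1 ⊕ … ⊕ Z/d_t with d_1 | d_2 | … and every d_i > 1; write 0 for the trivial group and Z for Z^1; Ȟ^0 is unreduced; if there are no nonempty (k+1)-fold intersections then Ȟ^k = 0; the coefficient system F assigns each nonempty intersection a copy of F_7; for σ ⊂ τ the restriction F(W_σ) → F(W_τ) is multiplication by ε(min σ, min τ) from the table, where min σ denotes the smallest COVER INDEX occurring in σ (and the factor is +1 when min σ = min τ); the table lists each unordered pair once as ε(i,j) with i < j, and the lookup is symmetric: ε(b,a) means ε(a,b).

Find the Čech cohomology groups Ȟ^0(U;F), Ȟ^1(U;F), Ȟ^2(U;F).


intersection data:
  W12={p2,p30,p36} W13={p13,p28,p30} W14={p13,p21,p22} W15={p7,p15,p22} W16={p15,p35,p36} W23={p1,p6,p30} W24={p8,p20,p26,p34} W25={p6,p8,p11,p23} W26={p31,p34,p36} W34={p4,p13,p17} W35={p6,p16,p37} W36={p4,p16,p19} W45={p8,p22,p27} W46={p4,p9,p34} W56={p15,p16,p33}
  W123={p30} W126={p36} W134={p13} W145={p22} W156={p15} W235={p6} W245={p8} W246={p34} W346={p4} W356={p16}
C dims 6,15,10; δ0: rk_F7 6; δ1: rk_F7 9
Ȟ^0 = (6 − 6) − 0 = 0, so Ȟ^0 ≅ 0
Ȟ^1 = (15 − 9) − 6 = 0, so Ȟ^1 ≅ 0
Ȟ^2 = (10 − 0) − 9 = 1, so Ȟ^2 ≅ Z/7

Ȟ^0 ≅ 0,  Ȟ^1 ≅ 0,  Ȟ^2 ≅ Z/7
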